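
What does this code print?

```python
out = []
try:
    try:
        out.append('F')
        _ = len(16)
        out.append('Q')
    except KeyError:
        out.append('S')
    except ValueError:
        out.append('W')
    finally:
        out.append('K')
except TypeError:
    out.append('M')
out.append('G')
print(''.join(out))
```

Execution trace: 'F' (inner try body) → 'K' (inner finally) → 'M' (outer except TypeError) → 'G' (after the try/except). Output: FKMG

Answer: FKMG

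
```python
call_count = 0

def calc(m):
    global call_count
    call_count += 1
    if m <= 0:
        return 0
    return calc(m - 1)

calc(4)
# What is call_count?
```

Linear recursion stepping by 1: 5 calls from m=4 down to ≤0.

Answer: 5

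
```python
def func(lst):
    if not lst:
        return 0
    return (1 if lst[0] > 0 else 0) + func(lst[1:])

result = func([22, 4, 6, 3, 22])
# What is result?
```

Count of positive elements in [22, 4, 6, 3, 22] = 5

Answer: 5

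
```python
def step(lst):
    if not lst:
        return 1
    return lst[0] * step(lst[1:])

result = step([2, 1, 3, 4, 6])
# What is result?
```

Product over [2, 1, 3, 4, 6] = 2 * 1 * 3 * 4 * 6 = 144

Answer: 144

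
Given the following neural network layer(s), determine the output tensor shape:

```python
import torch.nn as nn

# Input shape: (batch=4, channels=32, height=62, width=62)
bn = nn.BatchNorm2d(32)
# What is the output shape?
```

Input: (4, 32, 62, 62) -> Output: (4, 32, 62, 62)

Answer: (4, 32, 62, 62)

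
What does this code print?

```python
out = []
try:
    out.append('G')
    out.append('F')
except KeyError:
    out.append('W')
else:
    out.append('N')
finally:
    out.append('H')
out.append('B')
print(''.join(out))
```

Execution trace: 'G' (try body) → 'F' (try body, no exception) → 'N' (else) → 'H' (finally) → 'B' (after the try/except). Output: GFNHB

Answer: GFNHB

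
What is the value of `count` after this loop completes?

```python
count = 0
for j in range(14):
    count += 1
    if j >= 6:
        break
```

Loop breaks when j reaches 6, count is 7
`count` takes the values: 0 → 1 → 2 → 3 → 4 → 5 → 6 → 7

Answer: 7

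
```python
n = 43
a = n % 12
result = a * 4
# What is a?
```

Trace:
`n = 43` → n = 43
`a = n % 12` → a = 7
`result = a * 4` → result = 28
So a = 7

Answer: 7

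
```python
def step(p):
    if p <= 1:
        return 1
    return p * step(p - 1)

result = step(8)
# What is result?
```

step(8) = 8 * 7 * 6 * 5 * 4 * 3 * 2 * 1 = 40320

Answer: 40320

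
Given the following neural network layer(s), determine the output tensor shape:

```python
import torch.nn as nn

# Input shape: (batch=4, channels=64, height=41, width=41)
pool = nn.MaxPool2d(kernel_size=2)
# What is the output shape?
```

Input: (4, 64, 41, 41) -> Output: (4, 64, 20, 20)

Answer: (4, 64, 20, 20)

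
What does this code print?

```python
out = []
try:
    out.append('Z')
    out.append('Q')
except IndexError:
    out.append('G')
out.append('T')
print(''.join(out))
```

Execution trace: 'Z' (try body) → 'Q' (try body, no exception) → 'T' (after the try/except). Output: ZQT

Answer: ZQT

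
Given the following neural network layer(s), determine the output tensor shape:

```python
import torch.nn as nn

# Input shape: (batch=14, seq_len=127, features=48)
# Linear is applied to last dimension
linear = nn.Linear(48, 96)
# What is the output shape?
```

Input: (14, 127, 48) -> Output: (14, 127, 96)

Answer: (14, 127, 96)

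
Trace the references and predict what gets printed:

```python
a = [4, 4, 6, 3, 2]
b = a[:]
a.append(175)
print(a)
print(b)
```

Key concept: slice [:] creates copy.
Step by step:
`a = [4, 4, 6, 3, 2]` → a = [4, 4, 6, 3, 2]
`b = a[:]` → b = [4, 4, 6, 3, 2]
`a.append(175)` → a = [4, 4, 6, 3, 2, 175]
`print(a)` → prints [4, 4, 6, 3, 2, 175]
`print(b)` → prints [4, 4, 6, 3, 2]

Answer:
[4, 4, 6, 3, 2, 175]
[4, 4, 6, 3, 2]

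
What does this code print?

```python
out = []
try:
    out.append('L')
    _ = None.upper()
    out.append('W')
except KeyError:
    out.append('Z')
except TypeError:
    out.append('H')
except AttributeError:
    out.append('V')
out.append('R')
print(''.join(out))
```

Execution trace: 'L' (try body) → 'V' (except AttributeError) → 'R' (after the try/except). Output: LVR

Answer: LVR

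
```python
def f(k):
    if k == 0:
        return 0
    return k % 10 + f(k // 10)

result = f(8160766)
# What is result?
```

Sum of digits of 8160766: 6 + 6 + 7 + 0 + 6 + 1 + 8 = 34

Answer: 34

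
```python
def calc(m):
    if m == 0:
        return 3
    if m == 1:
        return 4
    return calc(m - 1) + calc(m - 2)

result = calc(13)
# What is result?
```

Build up from base cases: calc(0)=3, calc(1)=4, calc(2)=7, calc(3)=11, calc(4)=18, calc(5)=29, calc(6)=47, ..., calc(13)=1364

Answer: 1364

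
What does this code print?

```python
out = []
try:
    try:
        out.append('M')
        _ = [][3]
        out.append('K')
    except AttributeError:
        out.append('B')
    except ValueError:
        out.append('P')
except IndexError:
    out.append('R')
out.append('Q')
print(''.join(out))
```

Execution trace: 'M' (try body) → 'R' (outer except IndexError) → 'Q' (after the try/except). Output: MRQ

Answer: MRQ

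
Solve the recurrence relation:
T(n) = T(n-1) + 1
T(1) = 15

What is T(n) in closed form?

Unrolling: T(n) = T(1) + 1·(n-1) = 15 + 1(n-1) = n + 14.

Answer: T(n) = n + 14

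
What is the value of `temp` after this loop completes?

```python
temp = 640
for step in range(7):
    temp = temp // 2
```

Halve 7 times: 640 // 2^7 = 5
`temp` takes the values: 640 → 320 → 160 → 80 → 40 → 20 → 10 → 5

Answer: 5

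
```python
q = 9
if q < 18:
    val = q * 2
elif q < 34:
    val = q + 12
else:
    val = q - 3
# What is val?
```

Trace:
`q = 9` → q = 9
`if q < 18: ...` → q < 18 is True → val = 18
So val = 18

Answer: 18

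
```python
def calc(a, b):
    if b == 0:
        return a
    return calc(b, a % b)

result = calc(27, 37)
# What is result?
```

calc(27, 37) -> calc(37, 27) -> calc(27, 10) -> calc(10, 7) -> calc(7, 3) -> calc(3, 1) -> calc(1, 0) -> 1

Answer: 1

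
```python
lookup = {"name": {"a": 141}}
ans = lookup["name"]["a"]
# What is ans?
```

Trace:
`lookup = {"name": {"a": 141}}` → lookup = {'name': {'a': 141}}
`ans = lookup["name"]["a"]` → ans = 141
So ans = 141

Answer: 141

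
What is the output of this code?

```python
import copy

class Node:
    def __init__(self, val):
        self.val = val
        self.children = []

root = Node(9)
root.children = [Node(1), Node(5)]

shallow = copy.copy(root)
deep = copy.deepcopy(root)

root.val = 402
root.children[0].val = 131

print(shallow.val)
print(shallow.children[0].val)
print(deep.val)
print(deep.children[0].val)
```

Key concept: deep copy with custom objects.
Step by step:
`root = Node(9)` → root = Node(val=9, children=[])
`root.children = [Node(1), Node(5)]` → root = Node(val=9, children=[Node(val=1, children=[]), Node(val=5, children=[])])
`shallow = copy.copy(root)` → shallow = Node(val=9, children=[Node(val=1, children=[]), Node(val=5, children=[])])
`deep = copy.deepcopy(root)` → deep = Node(val=9, children=[Node(val=1, children=[]), Node(val=5, children=[])])
`root.val = 402` → root = Node(val=402, children=[Node(val=1, children=[]), Node(val=5, children=[])])
`root.children[0].val = 131` → root = Node(val=402, children=[Node(val=131, children=[]), Node(val=5, children=[])]); shallow = Node(val=9, children=[Node(val=131, children=[]), Node(val=5, children=[])])
`print(shallow.val)` → prints 9
`print(shallow.children[0].val)` → prints 131
`print(deep.val)` → prints 9
`print(deep.children[0].val)` → prints 1

Answer:
9
131
9
1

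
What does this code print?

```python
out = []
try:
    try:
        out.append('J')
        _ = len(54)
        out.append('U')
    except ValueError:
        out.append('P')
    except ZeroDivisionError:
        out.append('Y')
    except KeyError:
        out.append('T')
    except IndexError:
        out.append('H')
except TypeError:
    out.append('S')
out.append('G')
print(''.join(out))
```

Execution trace: 'J' (try body) → 'S' (outer except TypeError) → 'G' (after the try/except). Output: JSG

Answer: JSG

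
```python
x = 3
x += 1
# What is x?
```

Trace:
`x = 3` → x = 3
`x += 1` → x = 4
So x = 4

Answer: 4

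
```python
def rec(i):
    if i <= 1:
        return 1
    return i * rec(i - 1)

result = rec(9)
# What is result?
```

rec(9) = 9 * 8 * 7 * 6 * 5 * 4 * 3 * 2 * 1 = 362880

Answer: 362880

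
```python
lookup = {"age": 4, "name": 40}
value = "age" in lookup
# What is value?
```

Trace:
`lookup = {"age": 4, "name": 40}` → lookup = {'age': 4, 'name': 40}
`value = "age" in lookup` → value = True
So value = True

Answer: True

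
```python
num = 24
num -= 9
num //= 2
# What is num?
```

Trace:
`num = 24` → num = 24
`num -= 9` → num = 15
`num //= 2` → num = 7
So num = 7

Answer: 7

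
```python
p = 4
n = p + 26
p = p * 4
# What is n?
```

Trace:
`p = 4` → p = 4
`n = p + 26` → n = 30
`p = p * 4` → p = 16
So n = 30

Answer: 30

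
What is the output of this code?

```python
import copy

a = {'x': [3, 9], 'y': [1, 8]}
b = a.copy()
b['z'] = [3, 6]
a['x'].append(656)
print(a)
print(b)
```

Key concept: shallow copy of dict with mutable values.
Step by step:
`a = {'x': [3, 9], 'y': [1, 8]}` → a = {'x': [3, 9], 'y': [1, 8]}
`b = a.copy()` → b = {'x': [3, 9], 'y': [1, 8]}
`b['z'] = [3, 6]` → b = {'x': [3, 9], 'y': [1, 8], 'z': [3, 6]}
`a['x'].append(656)` → a = {'x': [3, 9, 656], 'y': [1, 8]}; b = {'x': [3, 9, 656], 'y': [1, 8], 'z': [3, 6]}
`print(a)` → prints {'x': [3, 9, 656], 'y': [1, 8]}
`print(b)` → prints {'x': [3, 9, 656], 'y': [1, 8], 'z': [3, 6]}

Answer:
{'x': [3, 9, 656], 'y': [1, 8]}
{'x': [3, 9, 656], 'y': [1, 8], 'z': [3, 6]}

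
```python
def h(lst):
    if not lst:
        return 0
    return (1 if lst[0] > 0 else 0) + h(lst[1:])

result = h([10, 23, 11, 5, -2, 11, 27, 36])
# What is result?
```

Count of positive elements in [10, 23, 11, 5, -2, 11, 27, 36] = 7

Answer: 7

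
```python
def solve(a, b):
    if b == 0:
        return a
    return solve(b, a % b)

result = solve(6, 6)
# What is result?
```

solve(6, 6) -> solve(6, 0) -> 6

Answer: 6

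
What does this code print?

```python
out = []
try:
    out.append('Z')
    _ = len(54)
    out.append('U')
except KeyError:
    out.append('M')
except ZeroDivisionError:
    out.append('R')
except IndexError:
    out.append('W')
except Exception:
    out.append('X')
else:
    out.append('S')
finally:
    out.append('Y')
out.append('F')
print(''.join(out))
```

Execution trace: 'Z' (try body) → 'X' (except Exception) → 'Y' (finally) → 'F' (after the try/except). Output: ZXYF

Answer: ZXYF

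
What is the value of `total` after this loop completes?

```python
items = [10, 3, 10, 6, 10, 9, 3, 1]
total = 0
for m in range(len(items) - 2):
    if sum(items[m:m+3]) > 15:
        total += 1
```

Count windows with sum > 15
`total` takes the values: 0 → 1 → 2 → 3 → 4 → 5

Answer: 5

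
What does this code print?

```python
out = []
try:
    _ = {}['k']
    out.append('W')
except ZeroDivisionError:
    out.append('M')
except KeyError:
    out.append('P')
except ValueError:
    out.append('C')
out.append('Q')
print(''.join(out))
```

Execution trace: 'P' (except KeyError) → 'Q' (after the try/except). Output: PQ

Answer: PQ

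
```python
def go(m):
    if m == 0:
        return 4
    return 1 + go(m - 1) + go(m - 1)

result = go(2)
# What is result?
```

go(m) = 1 + 2·go(m-1), go(0)=4. Closed form: (4+1)·2^2 - 1 = 19.

Answer: 19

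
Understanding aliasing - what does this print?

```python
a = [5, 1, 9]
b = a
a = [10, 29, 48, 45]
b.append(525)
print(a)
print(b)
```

Key concept: rebinding vs mutation: a is rebound to a new list, b still points at the original.
Step by step:
`a = [5, 1, 9]` → a = [5, 1, 9]
`b = a` → b = [5, 1, 9] (same object as a)
`a = [10, 29, 48, 45]` → a = [10, 29, 48, 45]
`b.append(525)` → b = [5, 1, 9, 525]
`print(a)` → prints [10, 29, 48, 45]
`print(b)` → prints [5, 1, 9, 525]

Answer:
[10, 29, 48, 45]
[5, 1, 9, 525]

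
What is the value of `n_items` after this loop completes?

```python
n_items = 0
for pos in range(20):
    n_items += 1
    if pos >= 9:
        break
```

Loop breaks when pos reaches 9, n_items is 10
`n_items` takes the values: 0 → 1 → 2 → 3 → 4 → 5 → 6 → 7 → 8 → 9 → 10

Answer: 10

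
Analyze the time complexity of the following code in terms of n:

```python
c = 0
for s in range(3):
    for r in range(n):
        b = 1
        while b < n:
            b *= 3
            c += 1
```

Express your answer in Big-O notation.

Each loop level contributes: 1 × n × log n. Multiplying the contributions gives O(n log n).

Answer: O(n log n)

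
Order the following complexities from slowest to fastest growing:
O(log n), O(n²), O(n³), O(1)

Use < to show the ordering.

Ordered by growth rate: O(1) < O(log n) < O(n²) < O(n³)

Answer: O(1) < O(log n) < O(n²) < O(n³)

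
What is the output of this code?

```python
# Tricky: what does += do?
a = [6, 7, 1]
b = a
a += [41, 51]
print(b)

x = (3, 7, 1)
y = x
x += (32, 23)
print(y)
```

Key concept: += behavior differs for mutable vs immutable.
Step by step:
`a = [6, 7, 1]` → a = [6, 7, 1]
`b = a` → b = [6, 7, 1] (same object as a)
`a += [41, 51]` → a = [6, 7, 1, 41, 51] (same object as b); b = [6, 7, 1, 41, 51] (same object as a)
`print(b)` → prints [6, 7, 1, 41, 51]
`x = (3, 7, 1)` → x = (3, 7, 1)
`y = x` → y = (3, 7, 1)
`x += (32, 23)` → x = (3, 7, 1, 32, 23)
`print(y)` → prints (3, 7, 1)

Answer:
[6, 7, 1, 41, 51]
(3, 7, 1)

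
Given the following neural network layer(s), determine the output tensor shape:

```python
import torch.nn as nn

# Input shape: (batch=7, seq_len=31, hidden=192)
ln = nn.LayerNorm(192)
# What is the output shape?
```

Input: (7, 31, 192) -> Output: (7, 31, 192)

Answer: (7, 31, 192)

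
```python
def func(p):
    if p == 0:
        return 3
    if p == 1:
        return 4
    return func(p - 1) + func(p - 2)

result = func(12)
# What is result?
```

Build up from base cases: func(0)=3, func(1)=4, func(2)=7, func(3)=11, func(4)=18, func(5)=29, func(6)=47, ..., func(12)=843

Answer: 843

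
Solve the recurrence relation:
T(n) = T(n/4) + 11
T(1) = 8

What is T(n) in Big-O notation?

Each step divides n by 4 and adds 11. After log_4(n) steps we reach T(1)=8. So T(n) = 11·log_4(n) + 8 = O(log n).

Answer: O(log n)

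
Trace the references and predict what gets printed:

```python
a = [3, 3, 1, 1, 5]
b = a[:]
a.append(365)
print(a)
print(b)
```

Key concept: slice [:] creates copy.
Step by step:
`a = [3, 3, 1, 1, 5]` → a = [3, 3, 1, 1, 5]
`b = a[:]` → b = [3, 3, 1, 1, 5]
`a.append(365)` → a = [3, 3, 1, 1, 5, 365]
`print(a)` → prints [3, 3, 1, 1, 5, 365]
`print(b)` → prints [3, 3, 1, 1, 5]

Answer:
[3, 3, 1, 1, 5, 365]
[3, 3, 1, 1, 5]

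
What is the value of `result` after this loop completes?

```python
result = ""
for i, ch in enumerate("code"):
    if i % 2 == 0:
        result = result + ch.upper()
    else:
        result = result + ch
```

Uppercase even positions in 'code'
`result` takes the values: "" → "C" → "Co" → "CoD" → "CoDe"

Answer: "CoDe"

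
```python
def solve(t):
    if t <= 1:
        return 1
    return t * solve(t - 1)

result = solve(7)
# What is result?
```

solve(7) = 7 * 6 * 5 * 4 * 3 * 2 * 1 = 5040

Answer: 5040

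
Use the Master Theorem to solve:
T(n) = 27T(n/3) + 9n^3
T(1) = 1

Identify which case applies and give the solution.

a=27, b=3, f(n)=9n^3. log_3(27) = 3. Since c=3 = 3, Case 2 applies: T(n) = Θ(n^log_b(a) · log n) = O(n^3 log n).

Answer: O(n^3 log n) - Case 2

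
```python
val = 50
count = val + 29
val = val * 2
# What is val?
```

Trace:
`val = 50` → val = 50
`count = val + 29` → count = 79
`val = val * 2` → val = 100
So val = 100

Answer: 100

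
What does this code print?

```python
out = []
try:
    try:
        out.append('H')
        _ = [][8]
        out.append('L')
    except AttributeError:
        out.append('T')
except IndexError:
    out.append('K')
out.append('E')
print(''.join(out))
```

Execution trace: 'H' (try body) → 'K' (outer except IndexError) → 'E' (after the try/except). Output: HKE

Answer: HKE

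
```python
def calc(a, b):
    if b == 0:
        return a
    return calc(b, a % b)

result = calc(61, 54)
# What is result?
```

calc(61, 54) -> calc(54, 7) -> calc(7, 5) -> calc(5, 2) -> calc(2, 1) -> calc(1, 0) -> 1

Answer: 1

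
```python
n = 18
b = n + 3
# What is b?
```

Trace:
`n = 18` → n = 18
`b = n + 3` → b = 21
So b = 21

Answer: 21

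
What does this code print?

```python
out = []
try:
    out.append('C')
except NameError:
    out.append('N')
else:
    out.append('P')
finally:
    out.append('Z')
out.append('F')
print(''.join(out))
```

Execution trace: 'C' (try body, no exception) → 'P' (else) → 'Z' (finally) → 'F' (after the try/except). Output: CPZF

Answer: CPZF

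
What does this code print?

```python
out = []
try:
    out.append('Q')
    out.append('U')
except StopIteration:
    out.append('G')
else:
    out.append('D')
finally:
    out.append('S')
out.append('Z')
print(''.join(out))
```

Execution trace: 'Q' (try body) → 'U' (try body, no exception) → 'D' (else) → 'S' (finally) → 'Z' (after the try/except). Output: QUDSZ

Answer: QUDSZ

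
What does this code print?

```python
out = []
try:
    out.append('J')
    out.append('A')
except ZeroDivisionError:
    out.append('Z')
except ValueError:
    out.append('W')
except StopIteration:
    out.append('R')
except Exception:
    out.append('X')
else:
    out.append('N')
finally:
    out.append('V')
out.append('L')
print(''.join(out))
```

Execution trace: 'J' (try body) → 'A' (try body, no exception) → 'N' (else) → 'V' (finally) → 'L' (after the try/except). Output: JANVL

Answer: JANVL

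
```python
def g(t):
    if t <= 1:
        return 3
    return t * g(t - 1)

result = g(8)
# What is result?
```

g(8) = 8 * 7 * 6 * 5 * 4 * 3 * 2 * 3 = 120960

Answer: 120960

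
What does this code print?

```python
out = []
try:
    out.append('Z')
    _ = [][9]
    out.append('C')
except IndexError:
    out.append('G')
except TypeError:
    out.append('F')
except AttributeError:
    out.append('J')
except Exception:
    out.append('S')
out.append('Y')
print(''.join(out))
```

Execution trace: 'Z' (try body) → 'G' (except IndexError) → 'Y' (after the try/except). Output: ZGY

Answer: ZGY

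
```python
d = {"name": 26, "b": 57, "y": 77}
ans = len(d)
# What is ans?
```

Trace:
`d = {"name": 26, "b": 57, "y": 77}` → d = {'name': 26, 'b': 57, 'y': 77}
`ans = len(d)` → ans = 3
So ans = 3

Answer: 3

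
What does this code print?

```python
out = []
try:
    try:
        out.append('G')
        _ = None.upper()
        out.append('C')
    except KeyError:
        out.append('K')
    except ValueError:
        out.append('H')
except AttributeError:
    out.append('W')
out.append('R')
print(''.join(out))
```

Execution trace: 'G' (inner try body) → 'W' (outer except AttributeError) → 'R' (after the try/except). Output: GWR

Answer: GWR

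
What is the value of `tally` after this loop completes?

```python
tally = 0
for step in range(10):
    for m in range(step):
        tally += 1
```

Triangle number: 0+1+2+...+9
`tally` takes the values: 0 → 1 → 2 → 3 → 4 → 5 → 6 → 7 → 8 → 9 → 10 → 11 → 12 → 13 → 14 → 15 → 16 → 17 → 18 → 19 → 20 → 21 → 22 → 23 → 24 → 25 → 26 → 27 → 28 → 29 → … → 41 → 42 → 43 → 44 → 45

Answer: 45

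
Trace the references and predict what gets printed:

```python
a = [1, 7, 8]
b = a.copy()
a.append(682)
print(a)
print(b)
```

Key concept: list.copy() creates independent copy.
Step by step:
`a = [1, 7, 8]` → a = [1, 7, 8]
`b = a.copy()` → b = [1, 7, 8]
`a.append(682)` → a = [1, 7, 8, 682]
`print(a)` → prints [1, 7, 8, 682]
`print(b)` → prints [1, 7, 8]

Answer:
[1, 7, 8, 682]
[1, 7, 8]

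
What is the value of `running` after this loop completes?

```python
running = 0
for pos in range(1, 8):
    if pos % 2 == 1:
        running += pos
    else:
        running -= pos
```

Add odd, subtract even
`running` takes the values: 0 → 1 → -1 → 2 → -2 → 3 → -3 → 4

Answer: 4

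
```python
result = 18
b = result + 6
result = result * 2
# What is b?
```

Trace:
`result = 18` → result = 18
`b = result + 6` → b = 24
`result = result * 2` → result = 36
So b = 24

Answer: 24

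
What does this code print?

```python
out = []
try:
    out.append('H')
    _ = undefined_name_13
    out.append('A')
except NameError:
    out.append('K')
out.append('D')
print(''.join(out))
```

Execution trace: 'H' (try body) → 'K' (except NameError) → 'D' (after the try/except). Output: HKD

Answer: HKD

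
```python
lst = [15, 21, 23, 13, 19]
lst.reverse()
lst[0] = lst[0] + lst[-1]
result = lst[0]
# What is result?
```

Trace:
`lst = [15, 21, 23, 13, 19]` → lst = [15, 21, 23, 13, 19]
`lst.reverse()` → lst = [19, 13, 23, 21, 15]
`lst[0] = lst[0] + lst[-1]` → lst = [34, 13, 23, 21, 15]
`result = lst[0]` → result = 34
So result = 34

Answer: 34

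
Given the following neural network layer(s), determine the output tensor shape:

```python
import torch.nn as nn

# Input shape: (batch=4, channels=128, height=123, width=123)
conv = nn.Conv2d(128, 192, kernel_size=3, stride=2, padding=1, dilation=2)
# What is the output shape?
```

Input: (4, 128, 123, 123) -> Output: (4, 192, 61, 61)

Answer: (4, 192, 61, 61)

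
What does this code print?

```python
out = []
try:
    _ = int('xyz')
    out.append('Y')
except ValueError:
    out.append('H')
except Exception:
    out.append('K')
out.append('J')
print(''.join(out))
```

Execution trace: 'H' (except ValueError) → 'J' (after the try/except). Output: HJ

Answer: HJ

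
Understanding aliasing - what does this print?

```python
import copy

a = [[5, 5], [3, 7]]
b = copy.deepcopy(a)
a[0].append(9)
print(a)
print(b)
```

Key concept: deep copy is fully independent.
Step by step:
`a = [[5, 5], [3, 7]]` → a = [[5, 5], [3, 7]]
`b = copy.deepcopy(a)` → b = [[5, 5], [3, 7]]
`a[0].append(9)` → a = [[5, 5, 9], [3, 7]]
`print(a)` → prints [[5, 5, 9], [3, 7]]
`print(b)` → prints [[5, 5], [3, 7]]

Answer:
[[5, 5, 9], [3, 7]]
[[5, 5], [3, 7]]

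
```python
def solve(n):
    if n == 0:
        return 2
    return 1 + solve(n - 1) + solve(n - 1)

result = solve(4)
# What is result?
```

solve(n) = 1 + 2·solve(n-1), solve(0)=2. Closed form: (2+1)·2^4 - 1 = 47.

Answer: 47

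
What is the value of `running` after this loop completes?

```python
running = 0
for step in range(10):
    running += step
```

Sum of 0 to 9 = 45
`running` takes the values: 0 → 1 → 3 → 6 → 10 → 15 → 21 → 28 → 36 → 45

Answer: 45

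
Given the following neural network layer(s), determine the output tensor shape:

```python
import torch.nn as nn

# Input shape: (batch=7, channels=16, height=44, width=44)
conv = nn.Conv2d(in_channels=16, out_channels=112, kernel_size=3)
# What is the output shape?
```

Input: (7, 16, 44, 44) -> Output: (7, 112, 42, 42)

Answer: (7, 112, 42, 42)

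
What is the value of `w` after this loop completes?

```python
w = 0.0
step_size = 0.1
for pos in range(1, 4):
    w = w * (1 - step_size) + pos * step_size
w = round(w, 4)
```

Moving average with lr=0.1
`w` takes the values: 0.0 → 0.1 → 0.29 → 0.561

Answer: 0.561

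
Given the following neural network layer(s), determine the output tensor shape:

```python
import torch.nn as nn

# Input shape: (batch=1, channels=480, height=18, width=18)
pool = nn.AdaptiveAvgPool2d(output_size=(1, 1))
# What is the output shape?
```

Input: (1, 480, 18, 18) -> Output: (1, 480, 1, 1)

Answer: (1, 480, 1, 1)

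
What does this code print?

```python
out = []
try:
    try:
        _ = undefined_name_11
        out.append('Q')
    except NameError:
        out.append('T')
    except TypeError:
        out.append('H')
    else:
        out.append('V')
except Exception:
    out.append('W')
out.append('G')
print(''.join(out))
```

Execution trace: 'T' (inner except NameError) → 'G' (after the try/except). Output: TG

Answer: TG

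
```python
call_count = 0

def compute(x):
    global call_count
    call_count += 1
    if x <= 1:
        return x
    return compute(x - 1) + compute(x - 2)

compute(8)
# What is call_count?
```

Calls(x) = 1 + Calls(x-1) + Calls(x-2); Calls(0)=Calls(1)=1. For x=8 this gives 67.

Answer: 67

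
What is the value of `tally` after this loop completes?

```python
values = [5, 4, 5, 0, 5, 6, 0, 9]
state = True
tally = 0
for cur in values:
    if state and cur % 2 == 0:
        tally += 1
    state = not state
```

Count even values at even positions
`tally` takes the values: 0 → 1

Answer: 1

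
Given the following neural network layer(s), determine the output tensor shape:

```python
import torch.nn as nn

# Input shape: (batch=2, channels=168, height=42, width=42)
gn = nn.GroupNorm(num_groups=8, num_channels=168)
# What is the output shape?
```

Input: (2, 168, 42, 42) -> Output: (2, 168, 42, 42)

Answer: (2, 168, 42, 42)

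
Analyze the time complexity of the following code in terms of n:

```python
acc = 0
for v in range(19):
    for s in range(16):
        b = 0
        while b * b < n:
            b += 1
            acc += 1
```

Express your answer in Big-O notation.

Each loop level contributes: 1 × 1 × √n. Multiplying the contributions gives O(√n).

Answer: O(√n)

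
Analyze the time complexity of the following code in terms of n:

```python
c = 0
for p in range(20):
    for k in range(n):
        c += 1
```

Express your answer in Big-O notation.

Each loop level contributes: 1 × n. Multiplying the contributions gives O(n).

Answer: O(n)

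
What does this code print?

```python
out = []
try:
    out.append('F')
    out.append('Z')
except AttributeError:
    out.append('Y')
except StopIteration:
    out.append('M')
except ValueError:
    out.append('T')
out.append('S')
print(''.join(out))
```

Execution trace: 'F' (try body) → 'Z' (try body, no exception) → 'S' (after the try/except). Output: FZS

Answer: FZS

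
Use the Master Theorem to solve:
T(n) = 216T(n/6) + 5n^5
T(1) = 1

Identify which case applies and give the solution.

a=216, b=6, f(n)=5n^5. log_6(216) = 3. Since c=5 > 3 and the regularity condition holds (216(n/6)^5 = (216/6^5)n^5 with 216/6^5 < 1), Case 3 applies: T(n) = Θ(f(n)) = O(n^5).

Answer: O(n^5) - Case 3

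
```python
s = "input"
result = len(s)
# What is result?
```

Trace:
`s = "input"` → s = 'input'
`result = len(s)` → result = 5
So result = 5

Answer: 5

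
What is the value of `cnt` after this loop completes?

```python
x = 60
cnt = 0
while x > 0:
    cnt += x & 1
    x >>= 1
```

Count set bits in 60 (binary: 0b111100)
`cnt` takes the values: 0 → 1 → 2 → 3 → 4

Answer: 4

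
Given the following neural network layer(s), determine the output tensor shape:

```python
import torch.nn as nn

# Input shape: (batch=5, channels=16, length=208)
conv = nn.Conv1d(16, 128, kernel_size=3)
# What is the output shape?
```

Input: (5, 16, 208) -> Output: (5, 128, 206)

Answer: (5, 128, 206)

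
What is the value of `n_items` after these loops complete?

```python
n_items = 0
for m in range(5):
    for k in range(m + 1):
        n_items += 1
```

Triangle: 1 + 2 + ... + 5
`n_items` takes the values: 0 → 1 → 2 → 3 → 4 → 5 → 6 → 7 → 8 → 9 → 10 → 11 → 12 → 13 → 14 → 15

Answer: 15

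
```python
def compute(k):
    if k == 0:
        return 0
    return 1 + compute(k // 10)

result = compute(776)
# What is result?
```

Count of digits of 776: 3

Answer: 3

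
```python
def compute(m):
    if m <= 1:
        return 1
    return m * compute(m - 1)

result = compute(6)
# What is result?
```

compute(6) = 6 * 5 * 4 * 3 * 2 * 1 = 720

Answer: 720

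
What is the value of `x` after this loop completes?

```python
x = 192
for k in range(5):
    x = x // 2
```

Halve 5 times: 192 // 2^5 = 6
`x` takes the values: 192 → 96 → 48 → 24 → 12 → 6

Answer: 6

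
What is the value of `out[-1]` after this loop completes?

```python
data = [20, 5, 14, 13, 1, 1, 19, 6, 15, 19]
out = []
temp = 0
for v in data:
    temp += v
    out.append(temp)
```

Cumulative sum ends at 113
`out` takes the values: [] → [20] → [20, 25] → [20, 25, 39] → [20, 25, 39, 52] → [20, 25, 39, 52, 53] → [20, 25, 39, 52, 53, 54] → [20, 25, 39, 52, 53, 54, 73] → [20, 25, 39, 52, 53, 54, 73, 79] → [20, 25, 39, 52, 53, 54, 73, 79, 94] → [20, 25, 39, 52, 53, 54, 73, 79, 94, 113]
So `out[-1]` = 113

Answer: 113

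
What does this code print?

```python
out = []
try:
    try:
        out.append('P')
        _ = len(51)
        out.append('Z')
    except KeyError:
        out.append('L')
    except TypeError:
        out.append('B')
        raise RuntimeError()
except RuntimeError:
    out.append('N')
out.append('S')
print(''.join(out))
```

Execution trace: 'P' (inner try body) → 'B' (inner except TypeError) → 'N' (outer except RuntimeError) → 'S' (after the try/except). Output: PBNS

Answer: PBNS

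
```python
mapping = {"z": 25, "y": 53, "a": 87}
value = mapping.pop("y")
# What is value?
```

Trace:
`mapping = {"z": 25, "y": 53, "a": 87}` → mapping = {'z': 25, 'y': 53, 'a': 87}
`value = mapping.pop("y")` → mapping = {'z': 25, 'a': 87}; value = 53
So value = 53

Answer: 53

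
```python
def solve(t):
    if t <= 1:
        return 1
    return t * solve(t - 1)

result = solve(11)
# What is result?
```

solve(11) = 11 * 10 * 9 * 8 * 7 * 6 * 5 * 4 * 3 * 2 * 1 = 39916800

Answer: 39916800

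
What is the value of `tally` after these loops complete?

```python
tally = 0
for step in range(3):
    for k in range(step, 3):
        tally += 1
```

Upper triangle: 3 + 2 + ... + 1
`tally` takes the values: 0 → 1 → 2 → 3 → 4 → 5 → 6

Answer: 6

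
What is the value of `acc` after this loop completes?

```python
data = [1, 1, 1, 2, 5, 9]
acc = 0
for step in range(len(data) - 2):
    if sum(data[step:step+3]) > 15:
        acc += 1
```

Count windows with sum > 15
`acc` takes the values: 0 → 1

Answer: 1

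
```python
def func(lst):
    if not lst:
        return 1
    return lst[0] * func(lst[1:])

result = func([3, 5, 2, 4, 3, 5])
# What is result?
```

Product over [3, 5, 2, 4, 3, 5] = 3 * 5 * 2 * 4 * 3 * 5 = 1800

Answer: 1800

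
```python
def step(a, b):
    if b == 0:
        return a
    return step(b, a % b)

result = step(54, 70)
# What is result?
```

step(54, 70) -> step(70, 54) -> step(54, 16) -> step(16, 6) -> step(6, 4) -> step(4, 2) -> step(2, 0) -> 2

Answer: 2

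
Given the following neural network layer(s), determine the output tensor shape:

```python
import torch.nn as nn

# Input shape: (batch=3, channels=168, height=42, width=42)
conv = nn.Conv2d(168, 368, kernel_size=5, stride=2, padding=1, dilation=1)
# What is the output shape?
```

Input: (3, 168, 42, 42) -> Output: (3, 368, 20, 20)

Answer: (3, 368, 20, 20)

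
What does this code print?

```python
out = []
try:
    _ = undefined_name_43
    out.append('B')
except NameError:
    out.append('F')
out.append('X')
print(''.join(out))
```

Execution trace: 'F' (except NameError) → 'X' (after the try/except). Output: FX

Answer: FX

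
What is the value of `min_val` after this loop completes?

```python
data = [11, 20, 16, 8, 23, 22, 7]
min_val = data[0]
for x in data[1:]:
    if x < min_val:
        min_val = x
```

Minimum of [11, 20, 16, 8, 23, 22, 7]
`min_val` takes the values: 11 → 8 → 7

Answer: 7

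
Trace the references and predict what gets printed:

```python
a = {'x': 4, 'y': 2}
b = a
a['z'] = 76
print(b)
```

Key concept: dict aliasing.
Step by step:
`a = {'x': 4, 'y': 2}` → a = {'x': 4, 'y': 2}
`b = a` → b = {'x': 4, 'y': 2} (same object as a)
`a['z'] = 76` → a = {'x': 4, 'y': 2, 'z': 76} (same object as b); b = {'x': 4, 'y': 2, 'z': 76} (same object as a)
`print(b)` → prints {'x': 4, 'y': 2, 'z': 76}

Answer: {'x': 4, 'y': 2, 'z': 76}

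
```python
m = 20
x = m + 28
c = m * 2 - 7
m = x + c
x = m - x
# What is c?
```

Trace:
`m = 20` → m = 20
`x = m + 28` → x = 48
`c = m * 2 - 7` → c = 33
`m = x + c` → m = 81
`x = m - x` → x = 33
So c = 33

Answer: 33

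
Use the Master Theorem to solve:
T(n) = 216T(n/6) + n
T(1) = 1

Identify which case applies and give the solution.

a=216, b=6, f(n)=n. log_6(216) = 3. Since c=1 < 3, Case 1 applies: T(n) = Θ(n^log_b(a)) = O(n^3).

Answer: O(n^3) - Case 1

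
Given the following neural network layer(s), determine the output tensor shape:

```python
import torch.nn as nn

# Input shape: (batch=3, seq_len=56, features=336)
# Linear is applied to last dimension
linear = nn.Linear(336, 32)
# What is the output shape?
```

Input: (3, 56, 336) -> Output: (3, 56, 32)

Answer: (3, 56, 32)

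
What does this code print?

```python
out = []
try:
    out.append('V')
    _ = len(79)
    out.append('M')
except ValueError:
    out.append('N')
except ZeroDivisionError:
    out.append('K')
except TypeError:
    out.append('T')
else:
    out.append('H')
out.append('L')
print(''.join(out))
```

Execution trace: 'V' (try body) → 'T' (except TypeError) → 'L' (after the try/except). Output: VTL

Answer: VTL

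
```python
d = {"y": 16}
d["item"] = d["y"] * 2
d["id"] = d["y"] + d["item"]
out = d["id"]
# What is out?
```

Trace:
`d = {"y": 16}` → d = {'y': 16}
`d["item"] = d["y"] * 2` → d = {'y': 16, 'item': 32}
`d["id"] = d["y"] + d["item"]` → d = {'y': 16, 'item': 32, 'id': 48}
`out = d["id"]` → out = 48
So out = 48

Answer: 48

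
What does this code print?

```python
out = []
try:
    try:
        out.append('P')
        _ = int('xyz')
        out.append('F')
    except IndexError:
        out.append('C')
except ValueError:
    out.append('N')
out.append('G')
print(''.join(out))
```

Execution trace: 'P' (try body) → 'N' (outer except ValueError) → 'G' (after the try/except). Output: PNG

Answer: PNG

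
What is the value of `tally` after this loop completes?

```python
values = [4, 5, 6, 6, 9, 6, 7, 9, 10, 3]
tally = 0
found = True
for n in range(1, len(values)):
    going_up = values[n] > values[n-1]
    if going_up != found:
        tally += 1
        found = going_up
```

Count direction changes in [4, 5, 6, 6, 9, 6, 7, 9, 10, 3]
`tally` takes the values: 0 → 1 → 2 → 3 → 4 → 5

Answer: 5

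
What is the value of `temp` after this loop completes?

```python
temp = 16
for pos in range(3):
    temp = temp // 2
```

Halve 3 times: 16 // 2^3 = 2
`temp` takes the values: 16 → 8 → 4 → 2

Answer: 2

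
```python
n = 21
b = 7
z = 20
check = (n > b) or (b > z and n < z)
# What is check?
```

Trace:
`n = 21` → n = 21
`b = 7` → b = 7
`z = 20` → z = 20
`check = (n > b) or (b > z and n < z)` → check = True
So check = True

Answer: True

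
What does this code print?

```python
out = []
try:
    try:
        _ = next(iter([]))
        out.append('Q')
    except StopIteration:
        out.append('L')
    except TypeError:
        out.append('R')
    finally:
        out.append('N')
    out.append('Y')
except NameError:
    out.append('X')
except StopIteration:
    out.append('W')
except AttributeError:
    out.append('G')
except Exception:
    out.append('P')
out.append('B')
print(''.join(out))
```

Execution trace: 'L' (inner except StopIteration) → 'N' (inner finally) → 'Y' (try body, no exception) → 'B' (after the try/except). Output: LNYB

Answer: LNYB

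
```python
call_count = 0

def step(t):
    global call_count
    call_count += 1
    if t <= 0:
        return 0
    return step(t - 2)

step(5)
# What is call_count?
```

Linear recursion stepping by 2: 4 calls from t=5 down to ≤0.

Answer: 4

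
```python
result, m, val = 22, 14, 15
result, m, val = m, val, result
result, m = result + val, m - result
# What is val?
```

Trace:
`result, m, val = 22, 14, 15` → result = 22; m = 14; val = 15
`result, m, val = m, val, result` → result = 14; m = 15; val = 22
`result, m = result + val, m - result` → result = 36; m = 1
So val = 22

Answer: 22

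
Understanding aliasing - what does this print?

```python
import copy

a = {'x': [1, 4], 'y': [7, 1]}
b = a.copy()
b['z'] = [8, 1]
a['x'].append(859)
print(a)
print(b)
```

Key concept: shallow copy of dict with mutable values.
Step by step:
`a = {'x': [1, 4], 'y': [7, 1]}` → a = {'x': [1, 4], 'y': [7, 1]}
`b = a.copy()` → b = {'x': [1, 4], 'y': [7, 1]}
`b['z'] = [8, 1]` → b = {'x': [1, 4], 'y': [7, 1], 'z': [8, 1]}
`a['x'].append(859)` → a = {'x': [1, 4, 859], 'y': [7, 1]}; b = {'x': [1, 4, 859], 'y': [7, 1], 'z': [8, 1]}
`print(a)` → prints {'x': [1, 4, 859], 'y': [7, 1]}
`print(b)` → prints {'x': [1, 4, 859], 'y': [7, 1], 'z': [8, 1]}

Answer:
{'x': [1, 4, 859], 'y': [7, 1]}
{'x': [1, 4, 859], 'y': [7, 1], 'z': [8, 1]}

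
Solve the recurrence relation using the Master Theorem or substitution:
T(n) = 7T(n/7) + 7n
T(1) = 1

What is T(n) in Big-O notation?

By Master Theorem: a=7, b=7, f(n)=7n. Since log_7(7) = 1 and f(n) = Θ(n^1), Case 2 applies. T(n) = O(n log n).

Answer: O(n log n)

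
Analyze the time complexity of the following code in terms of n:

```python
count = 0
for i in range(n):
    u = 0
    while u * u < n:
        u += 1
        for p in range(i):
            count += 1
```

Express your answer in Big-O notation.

Each loop level contributes: n × √n × n. Multiplying the contributions gives O(n^2√n).

Answer: O(n^2√n)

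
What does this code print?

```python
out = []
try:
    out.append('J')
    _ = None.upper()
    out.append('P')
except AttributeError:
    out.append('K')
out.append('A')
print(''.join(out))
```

Execution trace: 'J' (try body) → 'K' (except AttributeError) → 'A' (after the try/except). Output: JKA

Answer: JKA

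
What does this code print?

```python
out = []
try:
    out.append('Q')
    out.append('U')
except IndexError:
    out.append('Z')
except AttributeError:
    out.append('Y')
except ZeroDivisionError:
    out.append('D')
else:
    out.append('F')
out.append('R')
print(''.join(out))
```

Execution trace: 'Q' (try body) → 'U' (try body, no exception) → 'F' (else) → 'R' (after the try/except). Output: QUFR

Answer: QUFR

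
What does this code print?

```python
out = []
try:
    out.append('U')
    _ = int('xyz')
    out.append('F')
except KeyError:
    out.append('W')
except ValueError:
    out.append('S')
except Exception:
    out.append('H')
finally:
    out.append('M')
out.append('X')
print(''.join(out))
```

Execution trace: 'U' (try body) → 'S' (except ValueError) → 'M' (finally) → 'X' (after the try/except). Output: USMX

Answer: USMX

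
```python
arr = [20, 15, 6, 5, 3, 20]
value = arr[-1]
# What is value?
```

Trace:
`arr = [20, 15, 6, 5, 3, 20]` → arr = [20, 15, 6, 5, 3, 20]
`value = arr[-1]` → value = 20
So value = 20

Answer: 20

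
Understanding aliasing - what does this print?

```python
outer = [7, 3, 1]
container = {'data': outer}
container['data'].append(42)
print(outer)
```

Key concept: dict holds reference to list.
Step by step:
`outer = [7, 3, 1]` → outer = [7, 3, 1]
`container = {'data': outer}` → container = {'data': [7, 3, 1]}
`container['data'].append(42)` → outer = [7, 3, 1, 42]; container = {'data': [7, 3, 1, 42]}
`print(outer)` → prints [7, 3, 1, 42]

Answer: [7, 3, 1, 42]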